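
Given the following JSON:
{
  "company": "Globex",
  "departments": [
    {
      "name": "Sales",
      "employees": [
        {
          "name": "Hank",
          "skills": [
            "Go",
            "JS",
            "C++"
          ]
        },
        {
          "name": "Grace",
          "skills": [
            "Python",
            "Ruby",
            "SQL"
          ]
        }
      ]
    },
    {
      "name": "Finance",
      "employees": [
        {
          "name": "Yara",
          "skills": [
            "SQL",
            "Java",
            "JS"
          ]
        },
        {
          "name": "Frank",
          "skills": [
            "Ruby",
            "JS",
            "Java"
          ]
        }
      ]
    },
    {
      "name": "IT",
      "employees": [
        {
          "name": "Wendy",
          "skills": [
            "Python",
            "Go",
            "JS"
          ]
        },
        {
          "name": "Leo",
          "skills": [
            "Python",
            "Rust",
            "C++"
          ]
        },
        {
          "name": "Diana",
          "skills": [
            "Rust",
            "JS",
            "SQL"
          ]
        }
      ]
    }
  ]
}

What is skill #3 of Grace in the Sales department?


Path: departments[0].employees[1].skills[2]
Value: SQL

ANSWER: SQL


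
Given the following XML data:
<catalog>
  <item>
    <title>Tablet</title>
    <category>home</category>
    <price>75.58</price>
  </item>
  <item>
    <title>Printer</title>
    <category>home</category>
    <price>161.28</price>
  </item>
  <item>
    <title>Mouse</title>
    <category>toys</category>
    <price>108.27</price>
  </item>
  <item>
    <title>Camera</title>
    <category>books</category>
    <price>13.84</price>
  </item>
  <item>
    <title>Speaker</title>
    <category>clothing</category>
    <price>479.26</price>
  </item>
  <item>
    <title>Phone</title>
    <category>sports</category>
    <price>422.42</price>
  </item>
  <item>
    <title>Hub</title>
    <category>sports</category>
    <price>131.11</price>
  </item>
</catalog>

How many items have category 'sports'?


Scanning <item> elements for <category>sports</category>:
  Item 6: Phone -> MATCH
  Item 7: Hub -> MATCH
Count: 2

ANSWER: 2


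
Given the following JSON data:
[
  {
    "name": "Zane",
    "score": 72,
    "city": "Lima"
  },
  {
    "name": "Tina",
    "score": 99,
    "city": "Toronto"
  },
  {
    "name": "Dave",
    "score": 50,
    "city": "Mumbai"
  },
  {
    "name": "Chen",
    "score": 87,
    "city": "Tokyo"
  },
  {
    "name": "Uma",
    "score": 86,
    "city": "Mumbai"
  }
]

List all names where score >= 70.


Filtering records where score >= 70:
  Zane (score=72) -> YES
  Tina (score=99) -> YES
  Dave (score=50) -> no
  Chen (score=87) -> YES
  Uma (score=86) -> YES


ANSWER: Zane, Tina, Chen, Uma


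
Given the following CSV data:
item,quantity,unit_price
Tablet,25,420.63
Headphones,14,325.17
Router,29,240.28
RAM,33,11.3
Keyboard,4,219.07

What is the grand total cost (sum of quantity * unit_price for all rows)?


Computing row totals:
  Tablet: 25 * 420.63 = 10515.75
  Headphones: 14 * 325.17 = 4552.38
  Router: 29 * 240.28 = 6968.12
  RAM: 33 * 11.3 = 372.9
  Keyboard: 4 * 219.07 = 876.28
Grand total = 10515.75 + 4552.38 + 6968.12 + 372.9 + 876.28 = 23285.43

ANSWER: 23285.43


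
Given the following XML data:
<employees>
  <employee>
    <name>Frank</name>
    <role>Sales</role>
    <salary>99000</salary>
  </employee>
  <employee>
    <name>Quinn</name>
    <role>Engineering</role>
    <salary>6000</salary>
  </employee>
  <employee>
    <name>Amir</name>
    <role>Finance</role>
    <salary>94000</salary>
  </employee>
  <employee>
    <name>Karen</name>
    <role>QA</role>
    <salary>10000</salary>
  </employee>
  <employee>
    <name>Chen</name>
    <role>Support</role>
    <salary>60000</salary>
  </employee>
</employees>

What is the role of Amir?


Searching for <employee> with <name>Amir</name>
Found at position 3
<role>Finance</role>

ANSWER: Finance


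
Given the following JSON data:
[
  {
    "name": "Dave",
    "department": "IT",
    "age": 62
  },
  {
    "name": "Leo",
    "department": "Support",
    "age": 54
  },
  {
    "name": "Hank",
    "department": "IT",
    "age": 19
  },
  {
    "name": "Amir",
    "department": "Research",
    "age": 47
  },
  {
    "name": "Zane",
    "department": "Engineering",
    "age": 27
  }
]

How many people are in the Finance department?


Scanning records for department = Finance
  No matches found
Count: 0

ANSWER: 0


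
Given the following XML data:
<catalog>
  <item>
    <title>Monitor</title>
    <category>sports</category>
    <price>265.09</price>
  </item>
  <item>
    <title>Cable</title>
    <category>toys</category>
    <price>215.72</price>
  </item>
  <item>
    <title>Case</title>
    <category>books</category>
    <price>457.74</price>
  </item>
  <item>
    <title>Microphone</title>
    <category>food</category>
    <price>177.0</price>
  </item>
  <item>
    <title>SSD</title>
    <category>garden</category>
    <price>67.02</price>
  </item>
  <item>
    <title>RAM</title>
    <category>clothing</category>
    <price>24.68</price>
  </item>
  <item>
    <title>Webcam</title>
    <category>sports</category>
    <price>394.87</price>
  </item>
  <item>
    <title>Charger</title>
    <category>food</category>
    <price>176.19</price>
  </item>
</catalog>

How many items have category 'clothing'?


Scanning <item> elements for <category>clothing</category>:
  Item 6: RAM -> MATCH
Count: 1

ANSWER: 1


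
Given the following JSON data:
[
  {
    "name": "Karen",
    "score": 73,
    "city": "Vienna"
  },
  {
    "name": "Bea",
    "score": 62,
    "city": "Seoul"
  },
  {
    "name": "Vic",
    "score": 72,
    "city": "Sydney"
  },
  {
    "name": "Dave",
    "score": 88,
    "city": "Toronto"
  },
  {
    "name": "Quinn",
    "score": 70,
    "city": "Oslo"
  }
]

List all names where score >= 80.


Filtering records where score >= 80:
  Karen (score=73) -> no
  Bea (score=62) -> no
  Vic (score=72) -> no
  Dave (score=88) -> YES
  Quinn (score=70) -> no


ANSWER: Dave


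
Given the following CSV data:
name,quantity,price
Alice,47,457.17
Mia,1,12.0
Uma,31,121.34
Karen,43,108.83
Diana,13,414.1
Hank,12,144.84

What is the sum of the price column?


Values in 'price' column:
  Row 1: 457.17
  Row 2: 12.0
  Row 3: 121.34
  Row 4: 108.83
  Row 5: 414.1
  Row 6: 144.84
Sum = 457.17 + 12.0 + 121.34 + 108.83 + 414.1 + 144.84 = 1258.28

ANSWER: 1258.28


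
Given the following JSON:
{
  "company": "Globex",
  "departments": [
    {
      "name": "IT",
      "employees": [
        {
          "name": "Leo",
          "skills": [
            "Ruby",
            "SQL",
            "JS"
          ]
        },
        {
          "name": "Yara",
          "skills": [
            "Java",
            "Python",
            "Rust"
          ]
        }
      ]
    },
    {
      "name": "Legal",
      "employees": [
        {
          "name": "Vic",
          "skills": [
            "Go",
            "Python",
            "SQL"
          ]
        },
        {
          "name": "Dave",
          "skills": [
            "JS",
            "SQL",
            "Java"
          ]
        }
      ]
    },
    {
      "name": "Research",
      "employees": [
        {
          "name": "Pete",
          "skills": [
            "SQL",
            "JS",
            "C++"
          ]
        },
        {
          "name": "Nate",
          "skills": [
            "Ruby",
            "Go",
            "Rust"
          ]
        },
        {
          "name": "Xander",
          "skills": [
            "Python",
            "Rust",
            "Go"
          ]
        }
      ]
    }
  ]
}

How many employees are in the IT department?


Path: departments[0].employees
Count: 2

ANSWER: 2


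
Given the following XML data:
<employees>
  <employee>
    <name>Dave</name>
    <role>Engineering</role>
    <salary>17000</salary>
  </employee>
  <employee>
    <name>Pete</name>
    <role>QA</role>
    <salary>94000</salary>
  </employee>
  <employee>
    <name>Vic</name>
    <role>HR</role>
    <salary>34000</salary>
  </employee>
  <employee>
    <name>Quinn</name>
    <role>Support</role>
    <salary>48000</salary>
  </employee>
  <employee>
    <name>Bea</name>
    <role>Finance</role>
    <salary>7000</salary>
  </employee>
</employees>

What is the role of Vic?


Searching for <employee> with <name>Vic</name>
Found at position 3
<role>HR</role>

ANSWER: HR


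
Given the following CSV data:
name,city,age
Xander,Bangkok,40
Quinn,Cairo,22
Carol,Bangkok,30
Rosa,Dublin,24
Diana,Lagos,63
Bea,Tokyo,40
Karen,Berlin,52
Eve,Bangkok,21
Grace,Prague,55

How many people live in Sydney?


Scanning city column for 'Sydney':
Total matches: 0

ANSWER: 0


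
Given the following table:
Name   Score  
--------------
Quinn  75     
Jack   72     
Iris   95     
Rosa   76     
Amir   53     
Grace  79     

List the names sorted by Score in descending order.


Sorting by Score (descending):
  Iris: 95
  Grace: 79
  Rosa: 76
  Quinn: 75
  Jack: 72
  Amir: 53


ANSWER: Iris, Grace, Rosa, Quinn, Jack, Amir


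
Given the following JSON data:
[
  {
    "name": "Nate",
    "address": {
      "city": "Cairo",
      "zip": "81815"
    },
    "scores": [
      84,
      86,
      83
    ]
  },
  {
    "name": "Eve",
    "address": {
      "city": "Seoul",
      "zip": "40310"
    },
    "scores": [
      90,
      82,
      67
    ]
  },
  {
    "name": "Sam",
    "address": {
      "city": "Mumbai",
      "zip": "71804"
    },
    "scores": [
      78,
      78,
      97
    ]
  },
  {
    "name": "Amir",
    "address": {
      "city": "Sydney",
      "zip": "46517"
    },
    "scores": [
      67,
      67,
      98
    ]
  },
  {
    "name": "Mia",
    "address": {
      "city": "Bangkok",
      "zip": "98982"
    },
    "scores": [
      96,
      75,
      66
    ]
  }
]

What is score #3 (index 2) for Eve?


Path: records[1].scores[2]
Value: 67

ANSWER: 67


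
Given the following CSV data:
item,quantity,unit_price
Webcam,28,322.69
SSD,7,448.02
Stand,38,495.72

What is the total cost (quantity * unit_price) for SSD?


Row: SSD
quantity = 7
unit_price = 448.02
total = 7 * 448.02 = 3136.14

ANSWER: 3136.14


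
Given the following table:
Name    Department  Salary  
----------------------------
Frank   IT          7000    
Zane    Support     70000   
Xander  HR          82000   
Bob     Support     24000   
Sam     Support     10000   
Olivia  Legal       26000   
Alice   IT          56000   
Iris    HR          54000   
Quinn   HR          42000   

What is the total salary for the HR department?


HR department members:
  Xander: 82000
  Iris: 54000
  Quinn: 42000
Total = 82000 + 54000 + 42000 = 178000

ANSWER: 178000


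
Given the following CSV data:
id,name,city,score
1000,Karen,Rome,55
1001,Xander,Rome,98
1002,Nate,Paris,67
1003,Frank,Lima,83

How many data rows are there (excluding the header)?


Counting rows (excluding header):
Header: id,name,city,score
Data rows: 4

ANSWER: 4


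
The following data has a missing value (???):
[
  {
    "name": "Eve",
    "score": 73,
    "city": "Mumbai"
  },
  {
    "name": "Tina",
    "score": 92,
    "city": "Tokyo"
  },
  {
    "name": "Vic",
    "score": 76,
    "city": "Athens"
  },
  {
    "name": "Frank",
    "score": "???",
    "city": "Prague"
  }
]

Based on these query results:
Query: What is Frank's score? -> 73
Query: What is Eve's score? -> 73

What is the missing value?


The missing value is Frank's score
From query: Frank's score = 73

ANSWER: 73


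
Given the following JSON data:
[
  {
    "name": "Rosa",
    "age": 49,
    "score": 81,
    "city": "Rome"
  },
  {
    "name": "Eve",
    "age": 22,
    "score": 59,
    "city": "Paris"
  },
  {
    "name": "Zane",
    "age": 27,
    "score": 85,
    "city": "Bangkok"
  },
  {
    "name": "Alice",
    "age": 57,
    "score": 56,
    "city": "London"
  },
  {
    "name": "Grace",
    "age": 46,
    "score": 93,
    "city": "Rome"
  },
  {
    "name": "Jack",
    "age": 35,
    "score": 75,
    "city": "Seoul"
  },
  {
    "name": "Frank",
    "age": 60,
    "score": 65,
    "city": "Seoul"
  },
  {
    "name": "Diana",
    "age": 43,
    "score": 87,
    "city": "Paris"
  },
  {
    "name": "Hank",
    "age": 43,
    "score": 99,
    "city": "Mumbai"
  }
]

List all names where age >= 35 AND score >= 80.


Checking both conditions:
  Rosa (age=49, score=81) -> YES
  Eve (age=22, score=59) -> no
  Zane (age=27, score=85) -> no
  Alice (age=57, score=56) -> no
  Grace (age=46, score=93) -> YES
  Jack (age=35, score=75) -> no
  Frank (age=60, score=65) -> no
  Diana (age=43, score=87) -> YES
  Hank (age=43, score=99) -> YES


ANSWER: Rosa, Grace, Diana, Hank


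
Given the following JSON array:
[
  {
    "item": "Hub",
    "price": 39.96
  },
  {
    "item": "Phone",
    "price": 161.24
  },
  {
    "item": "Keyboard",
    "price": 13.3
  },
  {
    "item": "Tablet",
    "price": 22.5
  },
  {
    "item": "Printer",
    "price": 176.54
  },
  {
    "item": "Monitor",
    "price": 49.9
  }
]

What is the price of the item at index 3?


Array index 3 -> Tablet
price = 22.5

ANSWER: 22.5


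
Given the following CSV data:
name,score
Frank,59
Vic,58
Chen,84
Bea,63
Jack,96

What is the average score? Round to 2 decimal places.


Scores: 59, 58, 84, 63, 96
Sum = 360
Count = 5
Average = 360 / 5 = 72.00

ANSWER: 72.00


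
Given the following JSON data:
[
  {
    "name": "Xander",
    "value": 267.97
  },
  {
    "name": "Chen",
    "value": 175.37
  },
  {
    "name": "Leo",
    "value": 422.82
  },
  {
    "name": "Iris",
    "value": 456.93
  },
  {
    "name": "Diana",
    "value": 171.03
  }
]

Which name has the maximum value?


Comparing values:
  Xander: 267.97
  Chen: 175.37
  Leo: 422.82
  Iris: 456.93
  Diana: 171.03
Maximum: Iris (456.93)

ANSWER: Iris


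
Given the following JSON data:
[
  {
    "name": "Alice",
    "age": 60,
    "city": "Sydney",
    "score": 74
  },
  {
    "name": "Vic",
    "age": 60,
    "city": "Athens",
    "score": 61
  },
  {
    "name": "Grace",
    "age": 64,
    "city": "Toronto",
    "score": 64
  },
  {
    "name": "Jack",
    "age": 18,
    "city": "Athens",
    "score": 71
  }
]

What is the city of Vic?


Looking up record where name = Vic
Record index: 1
Field 'city' = Athens

ANSWER: Athens


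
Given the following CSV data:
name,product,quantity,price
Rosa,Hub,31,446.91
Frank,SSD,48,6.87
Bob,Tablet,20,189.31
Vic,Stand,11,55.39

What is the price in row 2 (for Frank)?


Row 2: Frank
Column 'price' = 6.87

ANSWER: 6.87


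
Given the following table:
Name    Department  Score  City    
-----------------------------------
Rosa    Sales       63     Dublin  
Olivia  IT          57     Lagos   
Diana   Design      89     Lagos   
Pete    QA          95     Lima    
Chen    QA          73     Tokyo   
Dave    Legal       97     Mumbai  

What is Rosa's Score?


Row 1: Rosa
Score = 63

ANSWER: 63


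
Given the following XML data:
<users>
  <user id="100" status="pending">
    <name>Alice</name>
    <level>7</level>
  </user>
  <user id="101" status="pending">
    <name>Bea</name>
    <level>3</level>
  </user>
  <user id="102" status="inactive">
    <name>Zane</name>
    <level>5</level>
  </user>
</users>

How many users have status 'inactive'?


Counting users with status='inactive':
  Zane (id=102) -> MATCH
Count: 1

ANSWER: 1


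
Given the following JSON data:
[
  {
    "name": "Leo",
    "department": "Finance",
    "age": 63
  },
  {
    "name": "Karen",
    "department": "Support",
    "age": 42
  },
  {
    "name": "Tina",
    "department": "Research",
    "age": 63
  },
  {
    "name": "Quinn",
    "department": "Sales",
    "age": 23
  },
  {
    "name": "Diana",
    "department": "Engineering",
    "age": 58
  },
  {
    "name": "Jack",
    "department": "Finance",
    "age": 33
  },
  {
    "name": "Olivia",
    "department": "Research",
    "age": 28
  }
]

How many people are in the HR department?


Scanning records for department = HR
  No matches found
Count: 0

ANSWER: 0


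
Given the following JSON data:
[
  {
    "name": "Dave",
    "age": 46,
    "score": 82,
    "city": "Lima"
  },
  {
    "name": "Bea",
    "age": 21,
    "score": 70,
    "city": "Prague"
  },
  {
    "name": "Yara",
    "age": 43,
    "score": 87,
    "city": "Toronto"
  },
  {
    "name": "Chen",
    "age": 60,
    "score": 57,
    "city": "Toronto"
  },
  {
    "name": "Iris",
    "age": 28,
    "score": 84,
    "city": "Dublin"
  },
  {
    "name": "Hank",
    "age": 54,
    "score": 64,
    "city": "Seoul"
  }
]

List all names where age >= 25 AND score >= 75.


Checking both conditions:
  Dave (age=46, score=82) -> YES
  Bea (age=21, score=70) -> no
  Yara (age=43, score=87) -> YES
  Chen (age=60, score=57) -> no
  Iris (age=28, score=84) -> YES
  Hank (age=54, score=64) -> no


ANSWER: Dave, Yara, Iris


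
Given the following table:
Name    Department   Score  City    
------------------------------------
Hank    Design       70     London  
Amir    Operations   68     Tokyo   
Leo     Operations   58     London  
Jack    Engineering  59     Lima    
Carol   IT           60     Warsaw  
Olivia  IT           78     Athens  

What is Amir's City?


Row 2: Amir
City = Tokyo

ANSWER: Tokyo


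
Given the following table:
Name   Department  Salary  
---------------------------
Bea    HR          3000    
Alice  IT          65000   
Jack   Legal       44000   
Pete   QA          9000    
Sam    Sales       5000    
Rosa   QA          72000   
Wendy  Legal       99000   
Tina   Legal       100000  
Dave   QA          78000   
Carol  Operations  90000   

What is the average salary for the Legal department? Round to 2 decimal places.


Legal department members:
  Jack: 44000
  Wendy: 99000
  Tina: 100000
Sum = 243000
Count = 3
Average = 243000 / 3 = 81000.00

ANSWER: 81000.00


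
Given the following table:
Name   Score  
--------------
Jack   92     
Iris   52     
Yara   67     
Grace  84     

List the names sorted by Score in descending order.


Sorting by Score (descending):
  Jack: 92
  Grace: 84
  Yara: 67
  Iris: 52


ANSWER: Jack, Grace, Yara, Iris


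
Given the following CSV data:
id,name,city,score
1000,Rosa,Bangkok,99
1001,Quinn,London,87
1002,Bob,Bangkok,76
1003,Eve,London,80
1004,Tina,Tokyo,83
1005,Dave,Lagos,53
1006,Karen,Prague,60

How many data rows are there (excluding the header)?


Counting rows (excluding header):
Header: id,name,city,score
Data rows: 7

ANSWER: 7


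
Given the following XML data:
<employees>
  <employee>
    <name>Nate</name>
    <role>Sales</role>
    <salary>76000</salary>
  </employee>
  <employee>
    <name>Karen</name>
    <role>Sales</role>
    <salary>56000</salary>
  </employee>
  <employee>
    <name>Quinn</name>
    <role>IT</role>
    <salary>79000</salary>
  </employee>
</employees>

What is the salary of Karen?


Searching for <employee> with <name>Karen</name>
Found at position 2
<salary>56000</salary>

ANSWER: 56000


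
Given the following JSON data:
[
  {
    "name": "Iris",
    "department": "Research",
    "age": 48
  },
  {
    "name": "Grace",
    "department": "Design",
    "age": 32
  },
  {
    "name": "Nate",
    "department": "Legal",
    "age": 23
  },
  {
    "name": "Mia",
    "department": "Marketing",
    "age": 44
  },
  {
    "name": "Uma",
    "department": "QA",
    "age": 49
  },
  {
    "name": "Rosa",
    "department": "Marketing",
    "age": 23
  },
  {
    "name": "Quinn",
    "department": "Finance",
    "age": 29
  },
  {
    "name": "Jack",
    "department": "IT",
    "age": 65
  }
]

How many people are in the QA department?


Scanning records for department = QA
  Record 4: Uma
Count: 1

ANSWER: 1


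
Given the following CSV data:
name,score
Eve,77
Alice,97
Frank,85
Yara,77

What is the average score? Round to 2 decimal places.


Scores: 77, 97, 85, 77
Sum = 336
Count = 4
Average = 336 / 4 = 84.00

ANSWER: 84.00


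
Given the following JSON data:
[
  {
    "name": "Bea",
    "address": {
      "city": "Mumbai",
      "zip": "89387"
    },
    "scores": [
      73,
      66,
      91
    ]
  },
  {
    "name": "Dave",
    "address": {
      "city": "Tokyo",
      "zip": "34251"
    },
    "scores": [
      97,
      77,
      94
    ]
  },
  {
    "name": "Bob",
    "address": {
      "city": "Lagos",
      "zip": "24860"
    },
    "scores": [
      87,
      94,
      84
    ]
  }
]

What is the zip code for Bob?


Path: records[2].address.zip
Value: 24860

ANSWER: 24860


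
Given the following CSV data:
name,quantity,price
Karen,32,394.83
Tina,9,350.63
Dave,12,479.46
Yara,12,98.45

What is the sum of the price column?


Values in 'price' column:
  Row 1: 394.83
  Row 2: 350.63
  Row 3: 479.46
  Row 4: 98.45
Sum = 394.83 + 350.63 + 479.46 + 98.45 = 1323.37

ANSWER: 1323.37


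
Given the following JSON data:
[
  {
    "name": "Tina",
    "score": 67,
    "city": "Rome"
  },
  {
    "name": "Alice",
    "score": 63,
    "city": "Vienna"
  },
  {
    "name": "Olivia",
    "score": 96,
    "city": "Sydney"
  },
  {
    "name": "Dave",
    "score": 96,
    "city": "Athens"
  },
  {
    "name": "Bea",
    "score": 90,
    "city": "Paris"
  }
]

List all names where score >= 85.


Filtering records where score >= 85:
  Tina (score=67) -> no
  Alice (score=63) -> no
  Olivia (score=96) -> YES
  Dave (score=96) -> YES
  Bea (score=90) -> YES


ANSWER: Olivia, Dave, Bea


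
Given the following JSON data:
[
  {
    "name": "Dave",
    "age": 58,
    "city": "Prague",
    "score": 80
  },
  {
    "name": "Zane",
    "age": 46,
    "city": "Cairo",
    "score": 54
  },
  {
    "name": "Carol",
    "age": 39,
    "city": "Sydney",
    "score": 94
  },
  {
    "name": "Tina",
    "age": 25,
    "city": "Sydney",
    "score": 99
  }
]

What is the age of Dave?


Looking up record where name = Dave
Record index: 0
Field 'age' = 58

ANSWER: 58


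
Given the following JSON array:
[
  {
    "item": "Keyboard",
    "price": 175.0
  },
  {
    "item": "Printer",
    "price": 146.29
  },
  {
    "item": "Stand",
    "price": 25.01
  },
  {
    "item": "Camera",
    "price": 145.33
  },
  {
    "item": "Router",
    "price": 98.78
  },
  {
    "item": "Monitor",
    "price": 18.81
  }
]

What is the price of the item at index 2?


Array index 2 -> Stand
price = 25.01

ANSWER: 25.01


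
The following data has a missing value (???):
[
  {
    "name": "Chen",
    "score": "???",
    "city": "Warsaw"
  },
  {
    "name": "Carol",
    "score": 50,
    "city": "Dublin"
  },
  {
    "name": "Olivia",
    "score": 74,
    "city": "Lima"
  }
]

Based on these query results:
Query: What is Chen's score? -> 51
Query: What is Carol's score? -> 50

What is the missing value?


The missing value is Chen's score
From query: Chen's score = 51

ANSWER: 51


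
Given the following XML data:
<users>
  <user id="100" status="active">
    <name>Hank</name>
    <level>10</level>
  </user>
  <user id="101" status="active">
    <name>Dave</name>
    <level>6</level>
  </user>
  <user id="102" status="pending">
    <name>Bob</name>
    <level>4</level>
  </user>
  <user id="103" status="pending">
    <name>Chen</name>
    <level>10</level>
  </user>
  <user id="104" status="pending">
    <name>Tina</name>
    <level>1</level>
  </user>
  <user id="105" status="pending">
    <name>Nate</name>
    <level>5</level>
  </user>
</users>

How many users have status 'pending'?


Counting users with status='pending':
  Bob (id=102) -> MATCH
  Chen (id=103) -> MATCH
  Tina (id=104) -> MATCH
  Nate (id=105) -> MATCH
Count: 4

ANSWER: 4


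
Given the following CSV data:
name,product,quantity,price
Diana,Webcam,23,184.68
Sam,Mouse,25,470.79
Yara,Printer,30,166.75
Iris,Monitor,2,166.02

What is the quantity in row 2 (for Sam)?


Row 2: Sam
Column 'quantity' = 25

ANSWER: 25


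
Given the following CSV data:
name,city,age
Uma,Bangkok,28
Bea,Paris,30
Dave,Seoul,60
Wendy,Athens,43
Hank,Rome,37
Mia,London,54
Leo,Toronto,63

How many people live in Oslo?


Scanning city column for 'Oslo':
Total matches: 0

ANSWER: 0


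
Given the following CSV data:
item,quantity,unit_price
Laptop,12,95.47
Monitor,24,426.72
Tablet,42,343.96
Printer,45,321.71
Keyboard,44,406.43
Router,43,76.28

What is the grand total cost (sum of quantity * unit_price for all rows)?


Computing row totals:
  Laptop: 12 * 95.47 = 1145.64
  Monitor: 24 * 426.72 = 10241.28
  Tablet: 42 * 343.96 = 14446.32
  Printer: 45 * 321.71 = 14476.95
  Keyboard: 44 * 406.43 = 17882.92
  Router: 43 * 76.28 = 3280.04
Grand total = 1145.64 + 10241.28 + 14446.32 + 14476.95 + 17882.92 + 3280.04 = 61473.15

ANSWER: 61473.15


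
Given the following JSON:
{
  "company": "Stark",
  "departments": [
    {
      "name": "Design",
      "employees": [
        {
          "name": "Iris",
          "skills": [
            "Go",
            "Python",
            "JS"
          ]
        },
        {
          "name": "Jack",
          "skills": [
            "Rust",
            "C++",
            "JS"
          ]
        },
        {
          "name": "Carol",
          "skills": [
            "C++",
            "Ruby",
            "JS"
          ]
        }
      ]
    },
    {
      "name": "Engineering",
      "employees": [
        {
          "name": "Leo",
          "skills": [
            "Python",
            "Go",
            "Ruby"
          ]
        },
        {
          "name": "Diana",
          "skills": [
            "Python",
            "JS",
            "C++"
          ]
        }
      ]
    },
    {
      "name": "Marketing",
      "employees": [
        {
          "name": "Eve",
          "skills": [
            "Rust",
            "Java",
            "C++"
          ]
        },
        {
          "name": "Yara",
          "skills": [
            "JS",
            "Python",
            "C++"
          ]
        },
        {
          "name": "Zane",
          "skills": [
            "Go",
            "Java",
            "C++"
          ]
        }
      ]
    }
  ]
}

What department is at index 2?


Path: departments[2].name
Value: Marketing

ANSWER: Marketing


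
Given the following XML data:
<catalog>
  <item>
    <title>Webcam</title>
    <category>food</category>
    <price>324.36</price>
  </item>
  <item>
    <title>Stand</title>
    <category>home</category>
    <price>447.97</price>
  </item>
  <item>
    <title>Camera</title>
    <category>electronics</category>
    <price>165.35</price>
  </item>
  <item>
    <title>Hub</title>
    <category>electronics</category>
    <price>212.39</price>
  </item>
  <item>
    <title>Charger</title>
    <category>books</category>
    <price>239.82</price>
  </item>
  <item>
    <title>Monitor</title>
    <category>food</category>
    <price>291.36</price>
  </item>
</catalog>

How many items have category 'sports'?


Scanning <item> elements for <category>sports</category>:
Count: 0

ANSWER: 0


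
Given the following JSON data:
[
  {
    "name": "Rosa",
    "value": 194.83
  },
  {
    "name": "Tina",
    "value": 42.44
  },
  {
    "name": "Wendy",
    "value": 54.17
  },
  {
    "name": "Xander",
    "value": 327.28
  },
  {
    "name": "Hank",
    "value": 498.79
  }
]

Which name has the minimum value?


Comparing values:
  Rosa: 194.83
  Tina: 42.44
  Wendy: 54.17
  Xander: 327.28
  Hank: 498.79
Minimum: Tina (42.44)

ANSWER: Tina


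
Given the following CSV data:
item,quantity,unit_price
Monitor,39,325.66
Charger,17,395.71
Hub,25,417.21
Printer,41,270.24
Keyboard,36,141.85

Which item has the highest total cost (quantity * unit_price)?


Computing row totals:
  Monitor: 12700.74
  Charger: 6727.07
  Hub: 10430.25
  Printer: 11079.84
  Keyboard: 5106.6
Maximum: Monitor (12700.74)

ANSWER: Monitor


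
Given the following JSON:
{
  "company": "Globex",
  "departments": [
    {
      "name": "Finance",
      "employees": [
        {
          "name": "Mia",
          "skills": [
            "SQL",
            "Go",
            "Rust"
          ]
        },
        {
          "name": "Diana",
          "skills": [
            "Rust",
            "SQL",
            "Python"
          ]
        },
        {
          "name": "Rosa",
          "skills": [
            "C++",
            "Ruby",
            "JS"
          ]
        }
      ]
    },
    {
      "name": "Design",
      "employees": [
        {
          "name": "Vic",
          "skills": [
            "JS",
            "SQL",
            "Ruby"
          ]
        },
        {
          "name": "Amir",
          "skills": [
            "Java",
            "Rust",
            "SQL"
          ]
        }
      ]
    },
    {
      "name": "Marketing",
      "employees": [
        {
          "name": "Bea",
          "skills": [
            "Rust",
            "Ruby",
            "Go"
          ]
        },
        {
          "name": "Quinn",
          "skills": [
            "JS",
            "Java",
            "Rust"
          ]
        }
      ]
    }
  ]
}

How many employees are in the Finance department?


Path: departments[0].employees
Count: 3

ANSWER: 3


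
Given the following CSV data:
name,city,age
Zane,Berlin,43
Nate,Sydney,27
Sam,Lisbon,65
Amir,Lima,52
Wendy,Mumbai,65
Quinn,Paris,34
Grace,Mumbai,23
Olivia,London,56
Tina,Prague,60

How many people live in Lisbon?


Scanning city column for 'Lisbon':
  Row 3: Sam -> MATCH
Total matches: 1

ANSWER: 1


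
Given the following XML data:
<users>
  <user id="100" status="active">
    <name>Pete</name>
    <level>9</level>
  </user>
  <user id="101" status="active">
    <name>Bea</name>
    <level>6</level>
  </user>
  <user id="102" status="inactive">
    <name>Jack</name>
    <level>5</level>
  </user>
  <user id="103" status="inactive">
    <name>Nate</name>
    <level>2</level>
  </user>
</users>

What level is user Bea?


Finding user: Bea
<level>6</level>

ANSWER: 6


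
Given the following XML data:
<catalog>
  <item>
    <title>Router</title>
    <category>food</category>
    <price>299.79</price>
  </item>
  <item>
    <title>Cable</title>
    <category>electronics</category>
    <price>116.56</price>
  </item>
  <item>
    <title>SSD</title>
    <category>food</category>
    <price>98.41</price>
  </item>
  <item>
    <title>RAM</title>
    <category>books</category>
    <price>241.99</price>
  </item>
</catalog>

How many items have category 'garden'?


Scanning <item> elements for <category>garden</category>:
Count: 0

ANSWER: 0


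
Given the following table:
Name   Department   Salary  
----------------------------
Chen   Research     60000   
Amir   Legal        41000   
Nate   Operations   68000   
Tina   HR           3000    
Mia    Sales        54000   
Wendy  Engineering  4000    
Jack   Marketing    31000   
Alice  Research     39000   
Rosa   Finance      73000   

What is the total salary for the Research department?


Research department members:
  Chen: 60000
  Alice: 39000
Total = 60000 + 39000 = 99000

ANSWER: 99000


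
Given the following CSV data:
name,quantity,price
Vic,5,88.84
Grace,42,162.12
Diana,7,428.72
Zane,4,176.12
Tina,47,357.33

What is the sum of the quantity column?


Values in 'quantity' column:
  Row 1: 5
  Row 2: 42
  Row 3: 7
  Row 4: 4
  Row 5: 47
Sum = 5 + 42 + 7 + 4 + 47 = 105

ANSWER: 105


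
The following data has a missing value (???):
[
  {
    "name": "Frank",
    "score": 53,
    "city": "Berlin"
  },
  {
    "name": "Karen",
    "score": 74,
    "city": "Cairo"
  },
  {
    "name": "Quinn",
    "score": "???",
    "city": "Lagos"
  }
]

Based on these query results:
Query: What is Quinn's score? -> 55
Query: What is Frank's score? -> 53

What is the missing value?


The missing value is Quinn's score
From query: Quinn's score = 55

ANSWER: 55


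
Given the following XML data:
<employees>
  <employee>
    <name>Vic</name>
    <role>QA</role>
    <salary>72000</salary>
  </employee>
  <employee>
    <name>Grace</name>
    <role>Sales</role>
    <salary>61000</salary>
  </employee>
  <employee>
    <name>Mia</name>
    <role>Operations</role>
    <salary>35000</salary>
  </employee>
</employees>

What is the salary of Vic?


Searching for <employee> with <name>Vic</name>
Found at position 1
<salary>72000</salary>

ANSWER: 72000


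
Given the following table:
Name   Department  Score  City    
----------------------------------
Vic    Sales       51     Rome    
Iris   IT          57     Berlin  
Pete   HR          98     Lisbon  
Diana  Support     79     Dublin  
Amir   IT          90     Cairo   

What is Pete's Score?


Row 3: Pete
Score = 98

ANSWER: 98


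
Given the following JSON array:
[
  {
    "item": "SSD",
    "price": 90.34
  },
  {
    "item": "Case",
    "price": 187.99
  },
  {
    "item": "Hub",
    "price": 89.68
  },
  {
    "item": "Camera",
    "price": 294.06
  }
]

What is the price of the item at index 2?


Array index 2 -> Hub
price = 89.68

ANSWER: 89.68


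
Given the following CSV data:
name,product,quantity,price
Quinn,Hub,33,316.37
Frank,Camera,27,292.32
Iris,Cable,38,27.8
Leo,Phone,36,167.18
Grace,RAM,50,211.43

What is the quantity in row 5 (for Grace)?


Row 5: Grace
Column 'quantity' = 50

ANSWER: 50


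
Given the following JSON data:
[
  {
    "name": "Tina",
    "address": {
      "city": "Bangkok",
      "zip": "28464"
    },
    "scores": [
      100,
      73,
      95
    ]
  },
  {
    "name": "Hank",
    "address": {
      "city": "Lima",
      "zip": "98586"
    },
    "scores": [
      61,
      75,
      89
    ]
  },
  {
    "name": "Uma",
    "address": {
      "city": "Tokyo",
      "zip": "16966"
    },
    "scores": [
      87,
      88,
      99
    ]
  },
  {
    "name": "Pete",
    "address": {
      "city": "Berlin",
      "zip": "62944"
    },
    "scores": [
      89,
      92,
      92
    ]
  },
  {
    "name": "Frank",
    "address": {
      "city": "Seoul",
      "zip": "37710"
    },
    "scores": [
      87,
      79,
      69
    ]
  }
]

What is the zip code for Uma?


Path: records[2].address.zip
Value: 16966

ANSWER: 16966


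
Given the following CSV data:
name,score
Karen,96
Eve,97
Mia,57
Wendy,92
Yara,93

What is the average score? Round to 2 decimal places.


Scores: 96, 97, 57, 92, 93
Sum = 435
Count = 5
Average = 435 / 5 = 87.00

ANSWER: 87.00


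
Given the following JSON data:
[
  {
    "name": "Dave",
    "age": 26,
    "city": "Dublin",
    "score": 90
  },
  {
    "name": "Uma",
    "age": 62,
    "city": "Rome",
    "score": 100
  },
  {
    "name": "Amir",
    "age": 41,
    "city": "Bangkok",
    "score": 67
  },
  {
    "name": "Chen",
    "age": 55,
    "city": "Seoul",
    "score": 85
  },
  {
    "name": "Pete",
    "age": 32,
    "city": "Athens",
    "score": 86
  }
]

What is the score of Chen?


Looking up record where name = Chen
Record index: 3
Field 'score' = 85

ANSWER: 85


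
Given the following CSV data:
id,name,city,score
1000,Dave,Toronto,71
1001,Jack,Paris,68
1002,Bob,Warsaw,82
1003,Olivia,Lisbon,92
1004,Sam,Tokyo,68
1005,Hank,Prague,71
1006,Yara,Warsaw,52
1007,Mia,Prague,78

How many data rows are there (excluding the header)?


Counting rows (excluding header):
Header: id,name,city,score
Data rows: 8

ANSWER: 8


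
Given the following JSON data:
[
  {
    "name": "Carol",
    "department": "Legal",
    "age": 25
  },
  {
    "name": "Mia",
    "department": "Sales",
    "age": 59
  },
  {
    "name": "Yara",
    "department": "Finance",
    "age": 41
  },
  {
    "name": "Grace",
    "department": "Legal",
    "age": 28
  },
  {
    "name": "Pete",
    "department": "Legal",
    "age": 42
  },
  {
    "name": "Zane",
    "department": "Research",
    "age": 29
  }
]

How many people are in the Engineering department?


Scanning records for department = Engineering
  No matches found
Count: 0

ANSWER: 0


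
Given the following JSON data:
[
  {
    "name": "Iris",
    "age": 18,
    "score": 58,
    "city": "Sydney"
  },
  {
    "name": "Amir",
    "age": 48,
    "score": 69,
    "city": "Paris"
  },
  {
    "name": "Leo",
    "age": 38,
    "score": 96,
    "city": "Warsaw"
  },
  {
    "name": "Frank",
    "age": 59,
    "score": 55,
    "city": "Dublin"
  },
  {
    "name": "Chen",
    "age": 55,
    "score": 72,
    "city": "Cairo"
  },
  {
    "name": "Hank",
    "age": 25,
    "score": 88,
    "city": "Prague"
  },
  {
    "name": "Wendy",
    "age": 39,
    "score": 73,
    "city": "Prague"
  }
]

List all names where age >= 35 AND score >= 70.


Checking both conditions:
  Iris (age=18, score=58) -> no
  Amir (age=48, score=69) -> no
  Leo (age=38, score=96) -> YES
  Frank (age=59, score=55) -> no
  Chen (age=55, score=72) -> YES
  Hank (age=25, score=88) -> no
  Wendy (age=39, score=73) -> YES


ANSWER: Leo, Chen, Wendy


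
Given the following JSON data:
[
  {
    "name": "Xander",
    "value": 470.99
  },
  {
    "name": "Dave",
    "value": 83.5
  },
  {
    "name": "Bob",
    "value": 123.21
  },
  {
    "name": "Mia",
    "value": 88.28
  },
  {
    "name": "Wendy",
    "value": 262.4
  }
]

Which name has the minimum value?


Comparing values:
  Xander: 470.99
  Dave: 83.5
  Bob: 123.21
  Mia: 88.28
  Wendy: 262.4
Minimum: Dave (83.5)

ANSWER: Dave


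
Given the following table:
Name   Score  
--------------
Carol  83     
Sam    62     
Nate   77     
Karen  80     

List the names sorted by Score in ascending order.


Sorting by Score (ascending):
  Sam: 62
  Nate: 77
  Karen: 80
  Carol: 83


ANSWER: Sam, Nate, Karen, Carol


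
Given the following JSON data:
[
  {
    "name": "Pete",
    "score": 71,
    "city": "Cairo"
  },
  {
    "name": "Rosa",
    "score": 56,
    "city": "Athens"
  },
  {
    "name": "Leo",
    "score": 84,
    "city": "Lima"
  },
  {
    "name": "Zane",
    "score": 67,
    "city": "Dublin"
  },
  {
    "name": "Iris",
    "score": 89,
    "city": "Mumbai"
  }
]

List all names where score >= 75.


Filtering records where score >= 75:
  Pete (score=71) -> no
  Rosa (score=56) -> no
  Leo (score=84) -> YES
  Zane (score=67) -> no
  Iris (score=89) -> YES


ANSWER: Leo, Iris


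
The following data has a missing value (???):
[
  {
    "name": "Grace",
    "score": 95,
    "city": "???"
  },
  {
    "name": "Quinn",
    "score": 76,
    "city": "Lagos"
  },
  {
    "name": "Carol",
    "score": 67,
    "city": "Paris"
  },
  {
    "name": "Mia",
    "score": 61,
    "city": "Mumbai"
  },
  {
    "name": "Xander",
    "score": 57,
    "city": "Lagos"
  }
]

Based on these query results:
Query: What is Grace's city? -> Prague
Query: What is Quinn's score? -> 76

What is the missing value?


The missing value is Grace's city
From query: Grace's city = Prague

ANSWER: Prague


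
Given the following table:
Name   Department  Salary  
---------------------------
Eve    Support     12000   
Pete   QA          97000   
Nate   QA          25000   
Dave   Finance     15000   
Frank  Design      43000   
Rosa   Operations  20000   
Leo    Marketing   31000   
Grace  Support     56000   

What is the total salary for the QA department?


QA department members:
  Pete: 97000
  Nate: 25000
Total = 97000 + 25000 = 122000

ANSWER: 122000


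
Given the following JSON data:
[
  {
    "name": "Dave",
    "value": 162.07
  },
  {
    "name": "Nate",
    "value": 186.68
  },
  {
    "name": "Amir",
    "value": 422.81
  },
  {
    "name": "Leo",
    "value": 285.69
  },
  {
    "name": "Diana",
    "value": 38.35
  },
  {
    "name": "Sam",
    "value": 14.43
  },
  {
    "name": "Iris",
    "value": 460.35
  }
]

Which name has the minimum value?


Comparing values:
  Dave: 162.07
  Nate: 186.68
  Amir: 422.81
  Leo: 285.69
  Diana: 38.35
  Sam: 14.43
  Iris: 460.35
Minimum: Sam (14.43)

ANSWER: Sam


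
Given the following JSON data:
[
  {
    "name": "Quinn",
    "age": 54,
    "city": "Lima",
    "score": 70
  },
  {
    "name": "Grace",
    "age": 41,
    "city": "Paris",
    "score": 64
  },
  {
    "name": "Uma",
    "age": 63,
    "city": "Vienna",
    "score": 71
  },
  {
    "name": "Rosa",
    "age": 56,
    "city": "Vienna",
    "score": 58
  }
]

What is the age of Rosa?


Looking up record where name = Rosa
Record index: 3
Field 'age' = 56

ANSWER: 56
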